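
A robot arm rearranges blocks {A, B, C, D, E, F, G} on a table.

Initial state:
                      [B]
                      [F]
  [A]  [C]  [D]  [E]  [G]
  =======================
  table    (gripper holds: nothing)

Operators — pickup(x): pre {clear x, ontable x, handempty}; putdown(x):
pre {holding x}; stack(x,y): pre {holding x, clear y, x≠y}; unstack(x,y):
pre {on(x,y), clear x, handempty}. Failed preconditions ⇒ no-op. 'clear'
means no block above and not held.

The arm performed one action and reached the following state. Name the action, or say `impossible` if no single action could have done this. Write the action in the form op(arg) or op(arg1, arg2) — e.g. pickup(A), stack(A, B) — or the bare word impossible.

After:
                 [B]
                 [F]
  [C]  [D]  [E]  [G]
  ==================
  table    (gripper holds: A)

target: towers=[C; D; E; G/F/B] holding=A
     unstack(B, F) → towers=[A; C; D; E; G/F] holding=B
         pickup(D) → towers=[A; C; E; G/F/B] holding=D
         pickup(A) → towers=[C; D; E; G/F/B] holding=A  ← match
         pickup(E) → towers=[A; C; D; G/F/B] holding=E
         pickup(C) → towers=[A; D; E; G/F/B] holding=C

pickup(A)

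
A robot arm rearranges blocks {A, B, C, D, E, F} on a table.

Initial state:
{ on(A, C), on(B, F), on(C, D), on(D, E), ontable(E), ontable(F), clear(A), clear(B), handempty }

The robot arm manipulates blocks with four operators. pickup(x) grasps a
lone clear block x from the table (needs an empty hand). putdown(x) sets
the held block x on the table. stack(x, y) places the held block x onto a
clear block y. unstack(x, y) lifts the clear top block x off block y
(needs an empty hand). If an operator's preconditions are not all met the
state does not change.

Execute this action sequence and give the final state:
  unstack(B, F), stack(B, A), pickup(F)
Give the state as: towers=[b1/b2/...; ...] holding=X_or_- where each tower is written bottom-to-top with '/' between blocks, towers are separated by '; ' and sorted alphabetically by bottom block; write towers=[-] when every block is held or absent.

step 1 (unstack(B, F)): towers=[E/D/C/A; F] holding=B
step 2 (stack(B, A)): towers=[E/D/C/A/B; F] holding=-
step 3 (pickup(F)): towers=[E/D/C/A/B] holding=F

towers=[E/D/C/A/B] holding=F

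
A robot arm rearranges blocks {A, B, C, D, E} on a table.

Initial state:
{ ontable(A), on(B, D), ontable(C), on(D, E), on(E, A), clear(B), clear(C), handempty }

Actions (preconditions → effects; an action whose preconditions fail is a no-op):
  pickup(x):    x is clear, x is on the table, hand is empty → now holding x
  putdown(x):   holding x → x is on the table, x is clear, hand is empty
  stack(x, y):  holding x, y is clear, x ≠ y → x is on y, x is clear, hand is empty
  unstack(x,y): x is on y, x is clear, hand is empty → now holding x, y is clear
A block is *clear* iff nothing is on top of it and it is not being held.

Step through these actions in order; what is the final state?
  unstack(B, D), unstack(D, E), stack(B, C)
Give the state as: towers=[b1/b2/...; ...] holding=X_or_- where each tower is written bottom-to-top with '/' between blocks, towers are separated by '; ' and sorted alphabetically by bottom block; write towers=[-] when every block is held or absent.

towers=[A/E/D; C/B] holding=-

step 1 (unstack(B, D)): towers=[A/E/D; C] holding=B
step 2 (unstack(D, E)) [no-op]: towers=[A/E/D; C] holding=B
step 3 (stack(B, C)): towers=[A/E/D; C/B] holding=-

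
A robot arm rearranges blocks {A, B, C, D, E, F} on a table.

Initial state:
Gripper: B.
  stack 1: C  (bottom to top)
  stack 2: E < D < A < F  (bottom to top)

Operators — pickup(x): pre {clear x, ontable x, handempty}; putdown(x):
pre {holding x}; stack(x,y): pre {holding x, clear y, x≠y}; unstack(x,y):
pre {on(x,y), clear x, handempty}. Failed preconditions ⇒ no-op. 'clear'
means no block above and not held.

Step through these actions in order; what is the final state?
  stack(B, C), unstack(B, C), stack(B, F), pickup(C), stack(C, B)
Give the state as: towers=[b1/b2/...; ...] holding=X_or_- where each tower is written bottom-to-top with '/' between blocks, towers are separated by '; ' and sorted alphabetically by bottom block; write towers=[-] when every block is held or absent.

step 1 (stack(B, C)): towers=[C/B; E/D/A/F] holding=-
step 2 (unstack(B, C)): towers=[C; E/D/A/F] holding=B
step 3 (stack(B, F)): towers=[C; E/D/A/F/B] holding=-
step 4 (pickup(C)): towers=[E/D/A/F/B] holding=C
step 5 (stack(C, B)): towers=[E/D/A/F/B/C] holding=-

towers=[E/D/A/F/B/C] holding=-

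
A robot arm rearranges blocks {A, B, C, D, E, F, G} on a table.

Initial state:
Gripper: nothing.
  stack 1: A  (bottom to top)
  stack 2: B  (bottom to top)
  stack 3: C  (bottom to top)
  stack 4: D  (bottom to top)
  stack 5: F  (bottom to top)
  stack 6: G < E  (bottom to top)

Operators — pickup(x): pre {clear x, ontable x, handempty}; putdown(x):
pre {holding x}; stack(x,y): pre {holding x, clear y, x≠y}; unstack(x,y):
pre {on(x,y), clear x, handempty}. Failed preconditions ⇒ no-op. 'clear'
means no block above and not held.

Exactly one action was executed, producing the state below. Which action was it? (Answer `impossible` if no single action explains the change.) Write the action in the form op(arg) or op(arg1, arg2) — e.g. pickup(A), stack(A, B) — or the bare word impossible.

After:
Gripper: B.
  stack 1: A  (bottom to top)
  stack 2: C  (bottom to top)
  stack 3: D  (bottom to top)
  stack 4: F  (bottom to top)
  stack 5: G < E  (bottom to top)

pickup(B)

target: towers=[A; C; D; F; G/E] holding=B
         pickup(B) → towers=[A; C; D; F; G/E] holding=B  ← match
         pickup(F) → towers=[A; B; C; D; G/E] holding=F
         pickup(D) → towers=[A; B; C; F; G/E] holding=D
         pickup(A) → towers=[B; C; D; F; G/E] holding=A
     unstack(E, G) → towers=[A; B; C; D; F; G] holding=E
         pickup(C) → towers=[A; B; D; F; G/E] holding=C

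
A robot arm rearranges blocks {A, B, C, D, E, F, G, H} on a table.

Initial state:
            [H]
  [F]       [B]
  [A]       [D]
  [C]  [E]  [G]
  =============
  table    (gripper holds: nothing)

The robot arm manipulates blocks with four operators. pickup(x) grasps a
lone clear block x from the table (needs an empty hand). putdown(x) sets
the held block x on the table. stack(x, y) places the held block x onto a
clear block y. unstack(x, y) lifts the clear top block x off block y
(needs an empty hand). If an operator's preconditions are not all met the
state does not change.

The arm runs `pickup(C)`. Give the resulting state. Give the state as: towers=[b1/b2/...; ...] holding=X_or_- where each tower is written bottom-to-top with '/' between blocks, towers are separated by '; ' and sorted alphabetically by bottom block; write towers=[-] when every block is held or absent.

before: towers=[C/A/F; E; G/D/B/H] holding=-
pre[pickup(C)]: clear(C) no, ontable(C) yes, handempty yes
clear(C) unmet → pickup(C) is a no-op
after:  towers=[C/A/F; E; G/D/B/H] holding=-

towers=[C/A/F; E; G/D/B/H] holding=-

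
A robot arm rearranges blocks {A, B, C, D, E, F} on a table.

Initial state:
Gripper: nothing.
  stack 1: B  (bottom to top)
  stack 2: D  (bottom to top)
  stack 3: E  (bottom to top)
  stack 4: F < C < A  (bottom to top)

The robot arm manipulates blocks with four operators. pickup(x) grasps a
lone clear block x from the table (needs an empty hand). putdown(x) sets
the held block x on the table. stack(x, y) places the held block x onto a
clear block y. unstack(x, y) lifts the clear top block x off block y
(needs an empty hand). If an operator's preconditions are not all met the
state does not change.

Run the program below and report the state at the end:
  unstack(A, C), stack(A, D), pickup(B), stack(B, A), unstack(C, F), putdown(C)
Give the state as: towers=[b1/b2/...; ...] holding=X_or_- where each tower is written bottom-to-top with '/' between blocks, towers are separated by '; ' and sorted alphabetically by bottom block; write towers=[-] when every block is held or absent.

step 1 (unstack(A, C)): towers=[B; D; E; F/C] holding=A
step 2 (stack(A, D)): towers=[B; D/A; E; F/C] holding=-
step 3 (pickup(B)): towers=[D/A; E; F/C] holding=B
step 4 (stack(B, A)): towers=[D/A/B; E; F/C] holding=-
step 5 (unstack(C, F)): towers=[D/A/B; E; F] holding=C
step 6 (putdown(C)): towers=[C; D/A/B; E; F] holding=-

towers=[C; D/A/B; E; F] holding=-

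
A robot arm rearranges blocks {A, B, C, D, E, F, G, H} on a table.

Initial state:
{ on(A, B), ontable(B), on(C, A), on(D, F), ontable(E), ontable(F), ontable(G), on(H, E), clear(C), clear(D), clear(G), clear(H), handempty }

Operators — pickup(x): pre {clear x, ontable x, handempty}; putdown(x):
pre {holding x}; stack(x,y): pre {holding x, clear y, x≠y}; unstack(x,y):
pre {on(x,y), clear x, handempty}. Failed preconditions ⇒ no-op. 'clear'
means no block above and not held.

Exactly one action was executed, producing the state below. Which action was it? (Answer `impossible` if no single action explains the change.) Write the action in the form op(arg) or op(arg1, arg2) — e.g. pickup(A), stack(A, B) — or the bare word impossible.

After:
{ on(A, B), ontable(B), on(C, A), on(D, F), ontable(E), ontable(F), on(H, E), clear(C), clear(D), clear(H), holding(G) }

pickup(G)

target: towers=[B/A/C; E/H; F/D] holding=G
         pickup(G) → towers=[B/A/C; E/H; F/D] holding=G  ← match
     unstack(H, E) → towers=[B/A/C; E; F/D; G] holding=H
     unstack(D, F) → towers=[B/A/C; E/H; F; G] holding=D
     unstack(C, A) → towers=[B/A; E/H; F/D; G] holding=C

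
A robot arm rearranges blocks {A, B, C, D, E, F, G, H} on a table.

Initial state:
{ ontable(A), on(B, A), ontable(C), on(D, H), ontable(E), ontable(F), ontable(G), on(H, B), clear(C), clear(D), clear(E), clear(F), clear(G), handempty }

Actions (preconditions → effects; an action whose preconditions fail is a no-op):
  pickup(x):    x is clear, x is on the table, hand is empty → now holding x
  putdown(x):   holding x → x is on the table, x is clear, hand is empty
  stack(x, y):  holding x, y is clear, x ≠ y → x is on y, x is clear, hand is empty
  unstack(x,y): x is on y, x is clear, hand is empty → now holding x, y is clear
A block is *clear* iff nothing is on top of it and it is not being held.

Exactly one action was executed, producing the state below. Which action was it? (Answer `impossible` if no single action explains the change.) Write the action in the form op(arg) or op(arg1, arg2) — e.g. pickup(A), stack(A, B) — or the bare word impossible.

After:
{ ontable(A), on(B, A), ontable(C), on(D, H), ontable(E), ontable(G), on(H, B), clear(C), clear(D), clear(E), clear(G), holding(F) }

target: towers=[A/B/H/D; C; E; G] holding=F
         pickup(G) → towers=[A/B/H/D; C; E; F] holding=G
         pickup(E) → towers=[A/B/H/D; C; F; G] holding=E
         pickup(F) → towers=[A/B/H/D; C; E; G] holding=F  ← match
     unstack(D, H) → towers=[A/B/H; C; E; F; G] holding=D
         pickup(C) → towers=[A/B/H/D; E; F; G] holding=C

pickup(F)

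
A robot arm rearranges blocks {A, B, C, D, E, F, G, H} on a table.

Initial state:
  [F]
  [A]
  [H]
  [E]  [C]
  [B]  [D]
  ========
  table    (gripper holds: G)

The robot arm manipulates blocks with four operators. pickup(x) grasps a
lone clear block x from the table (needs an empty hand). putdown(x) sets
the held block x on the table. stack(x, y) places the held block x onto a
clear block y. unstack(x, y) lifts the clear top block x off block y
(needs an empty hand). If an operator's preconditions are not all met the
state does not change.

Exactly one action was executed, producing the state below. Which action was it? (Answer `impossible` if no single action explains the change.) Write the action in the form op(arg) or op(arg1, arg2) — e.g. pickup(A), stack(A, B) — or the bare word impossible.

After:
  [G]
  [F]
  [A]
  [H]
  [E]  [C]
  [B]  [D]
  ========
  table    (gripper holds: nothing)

stack(G, F)

target: towers=[B/E/H/A/F/G; D/C] holding=-
        putdown(G) → towers=[B/E/H/A/F; D/C; G] holding=-
       stack(G, F) → towers=[B/E/H/A/F/G; D/C] holding=-  ← match
       stack(G, C) → towers=[B/E/H/A/F; D/C/G] holding=-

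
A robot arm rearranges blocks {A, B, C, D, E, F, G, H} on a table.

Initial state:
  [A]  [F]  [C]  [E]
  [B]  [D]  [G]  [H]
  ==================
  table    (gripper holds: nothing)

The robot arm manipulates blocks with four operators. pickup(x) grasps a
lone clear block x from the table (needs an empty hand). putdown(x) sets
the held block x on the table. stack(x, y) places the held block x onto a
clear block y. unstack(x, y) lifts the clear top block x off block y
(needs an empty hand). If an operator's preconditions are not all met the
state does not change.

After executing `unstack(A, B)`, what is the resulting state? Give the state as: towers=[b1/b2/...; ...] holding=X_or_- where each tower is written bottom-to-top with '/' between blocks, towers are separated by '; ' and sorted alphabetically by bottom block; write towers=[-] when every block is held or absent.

before: towers=[B/A; D/F; G/C; H/E] holding=-
pre[unstack(A, B)]: on(A,B) ok, clear(A) ok, handempty ok
all met → apply unstack(A, B)
after:  towers=[B; D/F; G/C; H/E] holding=A

towers=[B; D/F; G/C; H/E] holding=A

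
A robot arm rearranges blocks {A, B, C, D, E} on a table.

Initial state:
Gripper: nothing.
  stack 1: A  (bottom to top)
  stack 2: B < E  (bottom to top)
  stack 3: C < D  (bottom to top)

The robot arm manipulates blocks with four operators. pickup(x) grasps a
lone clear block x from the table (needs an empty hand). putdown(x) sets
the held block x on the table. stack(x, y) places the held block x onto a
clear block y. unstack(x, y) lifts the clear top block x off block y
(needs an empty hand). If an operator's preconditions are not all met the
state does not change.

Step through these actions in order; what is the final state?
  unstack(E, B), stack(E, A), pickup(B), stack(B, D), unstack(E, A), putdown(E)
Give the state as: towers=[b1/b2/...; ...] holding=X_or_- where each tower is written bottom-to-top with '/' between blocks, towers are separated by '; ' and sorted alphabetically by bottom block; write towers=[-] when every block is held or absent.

step 1 (unstack(E, B)): towers=[A; B; C/D] holding=E
step 2 (stack(E, A)): towers=[A/E; B; C/D] holding=-
step 3 (pickup(B)): towers=[A/E; C/D] holding=B
step 4 (stack(B, D)): towers=[A/E; C/D/B] holding=-
step 5 (unstack(E, A)): towers=[A; C/D/B] holding=E
step 6 (putdown(E)): towers=[A; C/D/B; E] holding=-

towers=[A; C/D/B; E] holding=-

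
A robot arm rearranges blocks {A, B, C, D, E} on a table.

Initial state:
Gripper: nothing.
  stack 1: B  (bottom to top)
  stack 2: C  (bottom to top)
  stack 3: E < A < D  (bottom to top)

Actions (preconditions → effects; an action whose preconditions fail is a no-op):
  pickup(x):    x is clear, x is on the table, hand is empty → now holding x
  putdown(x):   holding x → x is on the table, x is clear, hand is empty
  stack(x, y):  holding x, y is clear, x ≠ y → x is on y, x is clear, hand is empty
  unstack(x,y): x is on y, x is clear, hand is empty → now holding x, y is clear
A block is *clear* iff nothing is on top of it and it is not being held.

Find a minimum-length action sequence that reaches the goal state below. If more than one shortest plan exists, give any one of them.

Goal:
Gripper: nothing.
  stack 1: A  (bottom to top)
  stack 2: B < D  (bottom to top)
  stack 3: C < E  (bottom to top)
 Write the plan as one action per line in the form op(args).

step 1 (unstack(D, A)): towers=[B; C; E/A] holding=D
step 2 (stack(D, B)): towers=[B/D; C; E/A] holding=-
step 3 (unstack(A, E)): towers=[B/D; C; E] holding=A
step 4 (putdown(A)): towers=[A; B/D; C; E] holding=-
step 5 (pickup(E)): towers=[A; B/D; C] holding=E
step 6 (stack(E, C)): towers=[A; B/D; C/E] holding=-
goal check: towers=[A; B/D; C/E] holding=- — reached (length 6, optimal by BFS)

unstack(D, A)
stack(D, B)
unstack(A, E)
putdown(A)
pickup(E)
stack(E, C)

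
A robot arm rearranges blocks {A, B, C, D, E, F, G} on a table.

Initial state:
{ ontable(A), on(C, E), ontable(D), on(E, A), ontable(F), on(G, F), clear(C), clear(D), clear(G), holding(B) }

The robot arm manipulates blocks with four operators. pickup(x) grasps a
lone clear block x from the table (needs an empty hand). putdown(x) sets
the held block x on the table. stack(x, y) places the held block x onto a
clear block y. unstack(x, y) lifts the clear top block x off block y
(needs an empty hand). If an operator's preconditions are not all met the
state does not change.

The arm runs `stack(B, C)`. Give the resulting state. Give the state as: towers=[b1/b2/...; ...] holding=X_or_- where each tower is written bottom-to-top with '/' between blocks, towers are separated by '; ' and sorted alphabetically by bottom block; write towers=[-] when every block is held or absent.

towers=[A/E/C/B; D; F/G] holding=-

before: towers=[A/E/C; D; F/G] holding=B
pre[stack(B, C)]: holding(B) yes, clear(C) yes, B≠C yes
all met → apply stack(B, C)
after:  towers=[A/E/C/B; D; F/G] holding=-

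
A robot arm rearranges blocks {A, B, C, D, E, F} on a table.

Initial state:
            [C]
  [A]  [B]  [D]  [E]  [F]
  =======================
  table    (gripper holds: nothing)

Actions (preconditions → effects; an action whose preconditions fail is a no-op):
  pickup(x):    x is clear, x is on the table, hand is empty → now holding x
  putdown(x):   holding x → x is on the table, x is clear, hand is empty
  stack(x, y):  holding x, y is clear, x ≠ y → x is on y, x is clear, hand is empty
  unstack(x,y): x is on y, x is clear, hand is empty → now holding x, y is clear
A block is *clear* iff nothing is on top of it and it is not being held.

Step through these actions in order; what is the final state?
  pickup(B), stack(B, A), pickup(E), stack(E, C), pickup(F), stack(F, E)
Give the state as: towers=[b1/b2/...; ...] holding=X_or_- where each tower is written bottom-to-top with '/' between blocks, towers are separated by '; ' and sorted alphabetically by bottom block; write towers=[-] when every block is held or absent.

towers=[A/B; D/C/E/F] holding=-

step 1 (pickup(B)): towers=[A; D/C; E; F] holding=B
step 2 (stack(B, A)): towers=[A/B; D/C; E; F] holding=-
step 3 (pickup(E)): towers=[A/B; D/C; F] holding=E
step 4 (stack(E, C)): towers=[A/B; D/C/E; F] holding=-
step 5 (pickup(F)): towers=[A/B; D/C/E] holding=F
step 6 (stack(F, E)): towers=[A/B; D/C/E/F] holding=-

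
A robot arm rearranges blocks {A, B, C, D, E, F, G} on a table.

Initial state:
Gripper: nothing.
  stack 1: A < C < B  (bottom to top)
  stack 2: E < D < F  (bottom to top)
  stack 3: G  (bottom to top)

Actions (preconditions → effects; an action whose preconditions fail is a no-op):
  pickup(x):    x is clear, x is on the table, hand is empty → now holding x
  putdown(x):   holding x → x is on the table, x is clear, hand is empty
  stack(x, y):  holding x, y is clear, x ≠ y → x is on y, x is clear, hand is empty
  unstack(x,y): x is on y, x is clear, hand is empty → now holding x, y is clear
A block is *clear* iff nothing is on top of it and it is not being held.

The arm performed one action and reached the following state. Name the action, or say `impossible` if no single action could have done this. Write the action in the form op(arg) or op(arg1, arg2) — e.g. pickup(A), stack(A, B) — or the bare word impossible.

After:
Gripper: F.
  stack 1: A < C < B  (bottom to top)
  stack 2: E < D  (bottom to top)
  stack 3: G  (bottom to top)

unstack(F, D)

target: towers=[A/C/B; E/D; G] holding=F
     unstack(B, C) → towers=[A/C; E/D/F; G] holding=B
     unstack(F, D) → towers=[A/C/B; E/D; G] holding=F  ← match
         pickup(G) → towers=[A/C/B; E/D/F] holding=G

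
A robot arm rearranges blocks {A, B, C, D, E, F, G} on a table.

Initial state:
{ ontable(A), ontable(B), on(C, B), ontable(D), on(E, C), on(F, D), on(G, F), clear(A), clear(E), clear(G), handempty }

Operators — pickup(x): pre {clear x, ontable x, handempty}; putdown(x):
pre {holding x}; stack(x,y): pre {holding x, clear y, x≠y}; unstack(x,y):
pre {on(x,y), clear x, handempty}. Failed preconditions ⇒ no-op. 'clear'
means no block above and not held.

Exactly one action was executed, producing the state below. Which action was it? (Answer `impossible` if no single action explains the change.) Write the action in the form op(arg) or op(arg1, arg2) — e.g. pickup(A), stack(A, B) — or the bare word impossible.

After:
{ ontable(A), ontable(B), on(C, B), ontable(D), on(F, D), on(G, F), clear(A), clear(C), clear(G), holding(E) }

unstack(E, C)

target: towers=[A; B/C; D/F/G] holding=E
     unstack(G, F) → towers=[A; B/C/E; D/F] holding=G
         pickup(A) → towers=[B/C/E; D/F/G] holding=A
     unstack(E, C) → towers=[A; B/C; D/F/G] holding=E  ← match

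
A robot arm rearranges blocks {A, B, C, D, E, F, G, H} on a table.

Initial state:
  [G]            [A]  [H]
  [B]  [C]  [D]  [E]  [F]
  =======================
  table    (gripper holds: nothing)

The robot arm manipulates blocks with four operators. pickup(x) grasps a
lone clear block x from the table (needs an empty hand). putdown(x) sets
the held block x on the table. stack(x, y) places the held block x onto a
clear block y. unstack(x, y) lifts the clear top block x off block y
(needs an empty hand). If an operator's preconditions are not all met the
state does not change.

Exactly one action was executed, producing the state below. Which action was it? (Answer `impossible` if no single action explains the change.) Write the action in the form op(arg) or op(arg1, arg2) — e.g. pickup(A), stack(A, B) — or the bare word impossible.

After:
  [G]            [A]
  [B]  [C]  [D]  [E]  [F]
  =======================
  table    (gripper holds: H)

unstack(H, F)

target: towers=[B/G; C; D; E/A; F] holding=H
     unstack(G, B) → towers=[B; C; D; E/A; F/H] holding=G
     unstack(A, E) → towers=[B/G; C; D; E; F/H] holding=A
     unstack(H, F) → towers=[B/G; C; D; E/A; F] holding=H  ← match
         pickup(D) → towers=[B/G; C; E/A; F/H] holding=D
         pickup(C) → towers=[B/G; D; E/A; F/H] holding=C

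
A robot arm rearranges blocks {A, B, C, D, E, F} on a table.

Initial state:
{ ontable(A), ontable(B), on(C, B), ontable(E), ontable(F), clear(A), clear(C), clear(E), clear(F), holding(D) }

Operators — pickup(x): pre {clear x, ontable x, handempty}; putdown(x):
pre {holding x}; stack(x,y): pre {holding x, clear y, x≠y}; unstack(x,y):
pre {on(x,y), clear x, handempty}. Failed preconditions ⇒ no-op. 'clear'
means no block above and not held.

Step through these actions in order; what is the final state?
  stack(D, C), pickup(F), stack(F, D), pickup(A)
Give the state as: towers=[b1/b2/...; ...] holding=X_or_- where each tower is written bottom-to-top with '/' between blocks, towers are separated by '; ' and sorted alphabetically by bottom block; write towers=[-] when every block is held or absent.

step 1 (stack(D, C)): towers=[A; B/C/D; E; F] holding=-
step 2 (pickup(F)): towers=[A; B/C/D; E] holding=F
step 3 (stack(F, D)): towers=[A; B/C/D/F; E] holding=-
step 4 (pickup(A)): towers=[B/C/D/F; E] holding=A

towers=[B/C/D/F; E] holding=A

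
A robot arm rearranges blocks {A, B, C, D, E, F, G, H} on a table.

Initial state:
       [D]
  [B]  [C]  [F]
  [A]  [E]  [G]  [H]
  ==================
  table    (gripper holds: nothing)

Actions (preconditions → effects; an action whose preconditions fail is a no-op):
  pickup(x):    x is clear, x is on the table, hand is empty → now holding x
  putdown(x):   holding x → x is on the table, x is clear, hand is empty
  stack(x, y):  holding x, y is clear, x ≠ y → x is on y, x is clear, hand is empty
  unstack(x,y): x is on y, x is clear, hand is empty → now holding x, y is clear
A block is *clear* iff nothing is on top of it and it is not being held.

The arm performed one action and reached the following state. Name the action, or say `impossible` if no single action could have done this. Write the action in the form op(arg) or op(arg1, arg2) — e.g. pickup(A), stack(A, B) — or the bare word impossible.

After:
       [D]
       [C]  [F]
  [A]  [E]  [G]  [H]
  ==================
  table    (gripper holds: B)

unstack(B, A)

target: towers=[A; E/C/D; G/F; H] holding=B
         pickup(H) → towers=[A/B; E/C/D; G/F] holding=H
     unstack(B, A) → towers=[A; E/C/D; G/F; H] holding=B  ← match
     unstack(F, G) → towers=[A/B; E/C/D; G; H] holding=F
     unstack(D, C) → towers=[A/B; E/C; G/F; H] holding=D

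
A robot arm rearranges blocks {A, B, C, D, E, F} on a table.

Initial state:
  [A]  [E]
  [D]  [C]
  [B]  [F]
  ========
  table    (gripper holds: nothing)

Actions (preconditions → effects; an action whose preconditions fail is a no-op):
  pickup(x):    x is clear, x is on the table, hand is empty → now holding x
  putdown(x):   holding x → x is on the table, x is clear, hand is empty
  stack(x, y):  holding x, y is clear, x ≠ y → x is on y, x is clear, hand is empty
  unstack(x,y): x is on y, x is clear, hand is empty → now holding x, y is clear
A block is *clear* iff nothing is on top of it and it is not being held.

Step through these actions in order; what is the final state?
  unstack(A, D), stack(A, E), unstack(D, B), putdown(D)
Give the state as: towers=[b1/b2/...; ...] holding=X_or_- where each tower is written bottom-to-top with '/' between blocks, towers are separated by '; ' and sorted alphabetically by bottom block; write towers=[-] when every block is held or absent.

step 1 (unstack(A, D)): towers=[B/D; F/C/E] holding=A
step 2 (stack(A, E)): towers=[B/D; F/C/E/A] holding=-
step 3 (unstack(D, B)): towers=[B; F/C/E/A] holding=D
step 4 (putdown(D)): towers=[B; D; F/C/E/A] holding=-

towers=[B; D; F/C/E/A] holding=-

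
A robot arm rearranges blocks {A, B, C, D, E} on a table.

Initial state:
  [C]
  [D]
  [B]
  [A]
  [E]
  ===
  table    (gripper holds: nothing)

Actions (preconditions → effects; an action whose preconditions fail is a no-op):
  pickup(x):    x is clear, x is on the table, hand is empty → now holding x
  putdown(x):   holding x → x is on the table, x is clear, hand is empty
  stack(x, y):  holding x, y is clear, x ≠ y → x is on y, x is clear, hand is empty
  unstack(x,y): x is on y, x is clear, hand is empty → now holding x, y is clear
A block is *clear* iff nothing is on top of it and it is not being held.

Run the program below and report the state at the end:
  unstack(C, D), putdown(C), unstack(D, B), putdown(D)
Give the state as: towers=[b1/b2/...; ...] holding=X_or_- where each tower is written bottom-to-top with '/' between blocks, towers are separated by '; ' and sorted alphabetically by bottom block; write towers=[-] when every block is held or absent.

towers=[C; D; E/A/B] holding=-

step 1 (unstack(C, D)): towers=[E/A/B/D] holding=C
step 2 (putdown(C)): towers=[C; E/A/B/D] holding=-
step 3 (unstack(D, B)): towers=[C; E/A/B] holding=D
step 4 (putdown(D)): towers=[C; D; E/A/B] holding=-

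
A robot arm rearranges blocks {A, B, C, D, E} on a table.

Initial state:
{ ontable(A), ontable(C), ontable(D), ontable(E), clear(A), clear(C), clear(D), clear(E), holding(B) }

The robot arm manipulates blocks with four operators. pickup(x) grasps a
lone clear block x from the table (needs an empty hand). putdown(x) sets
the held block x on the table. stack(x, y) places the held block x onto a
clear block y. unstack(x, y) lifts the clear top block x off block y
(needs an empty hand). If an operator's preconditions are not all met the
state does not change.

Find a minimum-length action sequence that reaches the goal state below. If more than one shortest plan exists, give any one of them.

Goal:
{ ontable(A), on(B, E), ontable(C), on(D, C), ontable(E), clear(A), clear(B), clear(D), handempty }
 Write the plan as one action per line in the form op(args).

stack(B, E)
pickup(D)
stack(D, C)

step 1 (stack(B, E)): towers=[A; C; D; E/B] holding=-
step 2 (pickup(D)): towers=[A; C; E/B] holding=D
step 3 (stack(D, C)): towers=[A; C/D; E/B] holding=-
goal check: towers=[A; C/D; E/B] holding=- — reached (length 3, optimal by BFS)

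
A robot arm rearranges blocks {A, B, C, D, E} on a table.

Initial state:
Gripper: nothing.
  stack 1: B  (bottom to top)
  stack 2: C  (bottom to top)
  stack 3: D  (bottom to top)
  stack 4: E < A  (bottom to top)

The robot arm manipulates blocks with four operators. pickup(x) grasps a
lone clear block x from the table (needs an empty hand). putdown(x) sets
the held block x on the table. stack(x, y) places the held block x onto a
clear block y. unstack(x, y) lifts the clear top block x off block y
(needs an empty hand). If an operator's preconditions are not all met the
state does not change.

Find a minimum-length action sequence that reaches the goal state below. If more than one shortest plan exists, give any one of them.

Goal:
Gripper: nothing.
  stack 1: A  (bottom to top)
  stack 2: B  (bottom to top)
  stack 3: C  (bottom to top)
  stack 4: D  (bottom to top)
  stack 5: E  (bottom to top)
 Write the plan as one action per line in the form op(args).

unstack(A, E)
putdown(A)

step 1 (unstack(A, E)): towers=[B; C; D; E] holding=A
step 2 (putdown(A)): towers=[A; B; C; D; E] holding=-
goal check: towers=[A; B; C; D; E] holding=- — reached (length 2, optimal by BFS)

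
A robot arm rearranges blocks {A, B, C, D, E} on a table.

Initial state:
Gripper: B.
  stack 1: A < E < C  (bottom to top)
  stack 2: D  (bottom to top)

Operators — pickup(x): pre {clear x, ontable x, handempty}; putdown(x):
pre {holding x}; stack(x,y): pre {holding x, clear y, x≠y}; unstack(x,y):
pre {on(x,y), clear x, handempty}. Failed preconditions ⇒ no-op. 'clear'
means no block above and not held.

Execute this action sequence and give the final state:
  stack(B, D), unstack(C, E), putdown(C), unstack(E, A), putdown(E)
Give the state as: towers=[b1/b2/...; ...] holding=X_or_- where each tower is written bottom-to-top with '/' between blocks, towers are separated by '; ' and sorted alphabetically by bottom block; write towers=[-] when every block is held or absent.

towers=[A; C; D/B; E] holding=-

step 1 (stack(B, D)): towers=[A/E/C; D/B] holding=-
step 2 (unstack(C, E)): towers=[A/E; D/B] holding=C
step 3 (putdown(C)): towers=[A/E; C; D/B] holding=-
step 4 (unstack(E, A)): towers=[A; C; D/B] holding=E
step 5 (putdown(E)): towers=[A; C; D/B; E] holding=-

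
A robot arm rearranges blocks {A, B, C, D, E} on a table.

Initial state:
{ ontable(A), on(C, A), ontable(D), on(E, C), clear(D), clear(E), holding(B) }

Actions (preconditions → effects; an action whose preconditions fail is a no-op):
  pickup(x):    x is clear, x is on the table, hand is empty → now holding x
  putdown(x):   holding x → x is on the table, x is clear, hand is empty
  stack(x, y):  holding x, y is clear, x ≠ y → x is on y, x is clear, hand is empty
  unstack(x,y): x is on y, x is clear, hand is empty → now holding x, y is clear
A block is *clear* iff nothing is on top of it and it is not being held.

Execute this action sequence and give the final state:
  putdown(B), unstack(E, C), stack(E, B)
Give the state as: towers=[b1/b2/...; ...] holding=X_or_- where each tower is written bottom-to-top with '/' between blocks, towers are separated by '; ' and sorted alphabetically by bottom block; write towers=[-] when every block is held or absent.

towers=[A/C; B/E; D] holding=-

step 1 (putdown(B)): towers=[A/C/E; B; D] holding=-
step 2 (unstack(E, C)): towers=[A/C; B; D] holding=E
step 3 (stack(E, B)): towers=[A/C; B/E; D] holding=-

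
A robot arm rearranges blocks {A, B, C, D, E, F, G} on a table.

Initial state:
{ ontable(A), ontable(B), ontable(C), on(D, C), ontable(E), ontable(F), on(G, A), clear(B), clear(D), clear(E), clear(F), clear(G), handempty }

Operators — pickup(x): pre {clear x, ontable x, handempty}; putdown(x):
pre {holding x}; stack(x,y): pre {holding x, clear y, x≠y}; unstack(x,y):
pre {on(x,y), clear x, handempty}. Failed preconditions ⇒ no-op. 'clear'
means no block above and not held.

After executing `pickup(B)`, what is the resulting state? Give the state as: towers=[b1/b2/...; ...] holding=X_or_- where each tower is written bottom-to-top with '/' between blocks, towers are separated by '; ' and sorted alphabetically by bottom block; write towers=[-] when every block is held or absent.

before: towers=[A/G; B; C/D; E; F] holding=-
pre[pickup(B)]: clear(B) ok, ontable(B) ok, handempty ok
all met → apply pickup(B)
after:  towers=[A/G; C/D; E; F] holding=B

towers=[A/G; C/D; E; F] holding=B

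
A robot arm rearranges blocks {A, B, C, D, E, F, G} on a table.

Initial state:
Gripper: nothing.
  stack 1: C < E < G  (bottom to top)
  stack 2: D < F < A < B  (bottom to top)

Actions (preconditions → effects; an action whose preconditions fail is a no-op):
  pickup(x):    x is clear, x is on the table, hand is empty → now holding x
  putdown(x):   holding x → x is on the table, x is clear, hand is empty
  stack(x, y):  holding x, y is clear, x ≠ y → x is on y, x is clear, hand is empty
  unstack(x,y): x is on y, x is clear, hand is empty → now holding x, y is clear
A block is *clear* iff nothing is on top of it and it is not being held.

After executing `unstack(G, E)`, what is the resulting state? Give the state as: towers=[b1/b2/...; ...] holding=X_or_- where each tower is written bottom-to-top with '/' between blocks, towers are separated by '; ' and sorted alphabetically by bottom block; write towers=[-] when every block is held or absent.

towers=[C/E; D/F/A/B] holding=G

before: towers=[C/E/G; D/F/A/B] holding=-
pre[unstack(G, E)]: on(G,E) ✓, clear(G) ✓, handempty ✓
all met → apply unstack(G, E)
after:  towers=[C/E; D/F/A/B] holding=G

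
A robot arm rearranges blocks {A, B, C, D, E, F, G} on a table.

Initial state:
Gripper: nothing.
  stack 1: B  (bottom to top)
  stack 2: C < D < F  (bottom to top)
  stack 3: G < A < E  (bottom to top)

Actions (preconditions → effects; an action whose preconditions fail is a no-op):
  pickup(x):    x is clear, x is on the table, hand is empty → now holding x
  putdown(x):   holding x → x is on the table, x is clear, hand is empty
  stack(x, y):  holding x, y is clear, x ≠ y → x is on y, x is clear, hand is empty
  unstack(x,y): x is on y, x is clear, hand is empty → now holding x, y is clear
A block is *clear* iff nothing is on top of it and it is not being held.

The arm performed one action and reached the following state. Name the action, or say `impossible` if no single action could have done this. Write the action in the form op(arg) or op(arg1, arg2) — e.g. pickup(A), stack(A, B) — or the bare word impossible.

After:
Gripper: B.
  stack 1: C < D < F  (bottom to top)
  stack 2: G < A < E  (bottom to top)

pickup(B)

target: towers=[C/D/F; G/A/E] holding=B
         pickup(B) → towers=[C/D/F; G/A/E] holding=B  ← match
     unstack(F, D) → towers=[B; C/D; G/A/E] holding=F
     unstack(E, A) → towers=[B; C/D/F; G/A] holding=E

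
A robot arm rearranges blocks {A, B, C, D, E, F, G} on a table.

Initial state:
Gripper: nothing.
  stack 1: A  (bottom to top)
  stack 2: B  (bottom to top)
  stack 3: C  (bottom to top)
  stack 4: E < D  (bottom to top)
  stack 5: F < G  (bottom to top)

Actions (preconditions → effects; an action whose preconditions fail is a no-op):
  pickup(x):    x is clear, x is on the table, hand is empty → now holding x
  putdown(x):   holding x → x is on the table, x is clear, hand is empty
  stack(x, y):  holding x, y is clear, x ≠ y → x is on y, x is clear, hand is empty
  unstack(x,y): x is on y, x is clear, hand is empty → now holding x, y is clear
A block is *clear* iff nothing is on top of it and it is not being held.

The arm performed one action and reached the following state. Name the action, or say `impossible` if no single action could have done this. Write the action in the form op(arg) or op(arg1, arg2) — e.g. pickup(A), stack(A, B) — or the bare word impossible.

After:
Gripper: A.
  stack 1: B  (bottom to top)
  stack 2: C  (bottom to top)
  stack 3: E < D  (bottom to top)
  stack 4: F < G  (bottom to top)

pickup(A)

target: towers=[B; C; E/D; F/G] holding=A
         pickup(B) → towers=[A; C; E/D; F/G] holding=B
     unstack(G, F) → towers=[A; B; C; E/D; F] holding=G
     unstack(D, E) → towers=[A; B; C; E; F/G] holding=D
         pickup(A) → towers=[B; C; E/D; F/G] holding=A  ← match
         pickup(C) → towers=[A; B; E/D; F/G] holding=C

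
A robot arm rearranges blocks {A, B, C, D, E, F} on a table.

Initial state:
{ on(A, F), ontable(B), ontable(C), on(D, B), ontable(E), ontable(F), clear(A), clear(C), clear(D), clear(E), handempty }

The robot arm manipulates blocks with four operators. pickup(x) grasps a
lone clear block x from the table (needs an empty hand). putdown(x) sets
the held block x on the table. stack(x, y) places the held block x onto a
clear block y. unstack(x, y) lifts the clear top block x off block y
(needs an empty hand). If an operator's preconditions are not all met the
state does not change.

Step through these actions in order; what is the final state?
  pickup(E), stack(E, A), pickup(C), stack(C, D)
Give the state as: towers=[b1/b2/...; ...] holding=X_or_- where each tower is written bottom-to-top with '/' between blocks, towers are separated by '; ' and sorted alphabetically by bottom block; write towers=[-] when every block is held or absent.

towers=[B/D/C; F/A/E] holding=-

step 1 (pickup(E)): towers=[B/D; C; F/A] holding=E
step 2 (stack(E, A)): towers=[B/D; C; F/A/E] holding=-
step 3 (pickup(C)): towers=[B/D; F/A/E] holding=C
step 4 (stack(C, D)): towers=[B/D/C; F/A/E] holding=-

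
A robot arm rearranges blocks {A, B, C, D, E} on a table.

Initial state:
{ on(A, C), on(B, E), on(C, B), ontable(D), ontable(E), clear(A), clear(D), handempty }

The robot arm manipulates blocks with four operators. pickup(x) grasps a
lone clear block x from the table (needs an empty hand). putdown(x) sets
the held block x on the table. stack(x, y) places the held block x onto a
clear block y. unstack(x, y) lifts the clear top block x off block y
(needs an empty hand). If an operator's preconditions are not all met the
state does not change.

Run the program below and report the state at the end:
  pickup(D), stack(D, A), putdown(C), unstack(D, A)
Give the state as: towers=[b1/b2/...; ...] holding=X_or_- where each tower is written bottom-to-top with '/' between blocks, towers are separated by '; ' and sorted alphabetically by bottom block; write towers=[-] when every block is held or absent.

step 1 (pickup(D)): towers=[E/B/C/A] holding=D
step 2 (stack(D, A)): towers=[E/B/C/A/D] holding=-
step 3 (putdown(C)) [no-op]: towers=[E/B/C/A/D] holding=-
step 4 (unstack(D, A)): towers=[E/B/C/A] holding=D

towers=[E/B/C/A] holding=D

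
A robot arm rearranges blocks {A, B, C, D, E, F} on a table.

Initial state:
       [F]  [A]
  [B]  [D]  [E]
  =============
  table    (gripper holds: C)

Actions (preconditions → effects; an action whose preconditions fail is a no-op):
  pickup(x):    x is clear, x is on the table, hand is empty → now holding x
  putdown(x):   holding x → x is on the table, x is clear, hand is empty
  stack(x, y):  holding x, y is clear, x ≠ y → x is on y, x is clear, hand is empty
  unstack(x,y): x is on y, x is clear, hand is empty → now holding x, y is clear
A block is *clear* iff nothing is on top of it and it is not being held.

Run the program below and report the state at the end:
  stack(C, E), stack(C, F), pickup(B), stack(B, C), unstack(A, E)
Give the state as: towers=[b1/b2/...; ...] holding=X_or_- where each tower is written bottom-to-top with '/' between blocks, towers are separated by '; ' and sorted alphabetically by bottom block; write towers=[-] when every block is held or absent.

step 1 (stack(C, E)) [no-op]: towers=[B; D/F; E/A] holding=C
step 2 (stack(C, F)): towers=[B; D/F/C; E/A] holding=-
step 3 (pickup(B)): towers=[D/F/C; E/A] holding=B
step 4 (stack(B, C)): towers=[D/F/C/B; E/A] holding=-
step 5 (unstack(A, E)): towers=[D/F/C/B; E] holding=A

towers=[D/F/C/B; E] holding=A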